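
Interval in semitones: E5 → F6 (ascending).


Working:
Absolute semitone position = octave×12 + chromatic position
E5: 5×12 + 4 = 64
F6: 6×12 + 5 = 77
Difference = 77 - 64 = 13
= 13 semitones


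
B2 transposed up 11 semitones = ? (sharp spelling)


Let's work it out.
B2: chromatic position 11 in octave 2 → absolute = 2×12 + 11 = 35
Transpose up 11: 35 + 11 = 46
46 = 3×12 + 10 → A# in octave 3
Result = A#3


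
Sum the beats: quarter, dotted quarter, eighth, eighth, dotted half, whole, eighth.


Working:
Beat values:
  quarter = 1 beat
  dotted quarter = 1.5 beats
  eighth = 0.5 beats
  eighth = 0.5 beats
  dotted half = 3 beats
  whole = 4 beats
  eighth = 0.5 beats
Sum = 1 + 1.5 + 0.5 + 0.5 + 3 + 4 + 0.5
= 11 beats


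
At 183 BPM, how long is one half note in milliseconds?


Let's work it out.
One quarter-note beat = 60000 / BPM = 60000 / 183 ms
Half note = 2 × quarter note
Duration = 2 × 60000 / 183 = 120000 / 183
= 655.7 ms


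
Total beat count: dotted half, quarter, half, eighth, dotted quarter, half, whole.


Solution.
Beat values:
  dotted half = 3 beats
  quarter = 1 beat
  half = 2 beats
  eighth = 0.5 beats
  dotted quarter = 1.5 beats
  half = 2 beats
  whole = 4 beats
Sum = 3 + 1 + 2 + 0.5 + 1.5 + 2 + 4
= 14 beats


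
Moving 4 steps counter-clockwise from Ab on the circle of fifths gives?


Each counter-clockwise step moves down a perfect 5th (= up a perfect 4th)
From Ab: Ab → Db → F#/Gb → B → E
= E


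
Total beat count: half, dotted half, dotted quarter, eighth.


Let's work it out.
Beat values:
  half = 2 beats
  dotted half = 3 beats
  dotted quarter = 1.5 beats
  eighth = 0.5 beats
Sum = 2 + 3 + 1.5 + 0.5
= 7 beats


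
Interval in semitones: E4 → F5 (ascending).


Solution.
Absolute semitone position = octave×12 + chromatic position
E4: 4×12 + 4 = 52
F5: 5×12 + 5 = 65
Difference = 65 - 52 = 13
= 13 semitones


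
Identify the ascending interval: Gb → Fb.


Reasoning:
Letter names: G → F spans 7 letter names → a 7th
Semitones: Gb → Fb = 10 half-steps
A 7th of 10 semitones is a minor 7th
= minor 7th


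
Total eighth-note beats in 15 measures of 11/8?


Working:
Time signature 11/8: the bottom number 8 means the eighth note gets one count
The top number 11 means 11 eighth-note beats per measure
Total = 11 × 15 measures
= 165 eighth-note beats


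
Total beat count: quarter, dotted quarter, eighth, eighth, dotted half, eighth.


Beat values:
  quarter = 1 beat
  dotted quarter = 1.5 beats
  eighth = 0.5 beats
  eighth = 0.5 beats
  dotted half = 3 beats
  eighth = 0.5 beats
Sum = 1 + 1.5 + 0.5 + 0.5 + 3 + 0.5
= 7 beats


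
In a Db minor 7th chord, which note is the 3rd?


Working:
Minor 7th chord = root + minor 3rd + perfect 5th + minor 7th
Seventh chords stack in thirds, so the letter names are D-F-A-C
Root: Db
Minor 3rd above Db: Fb
Perfect 5th above Db: Ab
Minor 7th above Db: Cb
The 3rd = Fb


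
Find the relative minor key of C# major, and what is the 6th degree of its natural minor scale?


Let's work it out.
The relative minor shares the major's key signature and starts on its 6th degree
6th degree = a major 6th above the tonic; a major 6th above C# is A#
→ relative minor of C# major is A# minor
A# natural minor scale: A# B# C# D# E# F# G#
= A# minor; 6th degree = F#


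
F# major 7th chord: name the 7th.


Working:
Major 7th chord = root + major 3rd + perfect 5th + major 7th
Seventh chords stack in thirds, so the letter names are F-A-C-E
Root: F#
Major 3rd above F#: A#
Perfect 5th above F#: C#
Major 7th above F#: E#
The 7th = E#


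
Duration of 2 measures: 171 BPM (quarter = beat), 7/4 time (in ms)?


Quarter-note beat duration = 60000 / 171 ms
Beats per measure (7/4) = 7
One measure = 7 × 60000 / 171 = 420000 / 171 ms
2 measures = 2 × 420000 / 171 = 840000 / 171
= 4912.3 ms


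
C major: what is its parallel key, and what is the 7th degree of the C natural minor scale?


Working:
Parallel keys share the same tonic but differ in mode
C major → parallel is C minor
C natural minor scale: C D Eb F G Ab Bb
= C minor; 7th degree = Bb


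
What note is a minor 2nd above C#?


Step by step:
A 2nd spans 2 letter names, so from C we land on D
A minor 2nd = 1 semitone above C#
Spell D at that pitch: D
= D


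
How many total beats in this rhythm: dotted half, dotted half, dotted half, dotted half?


Working:
Beat values:
  dotted half = 3 beats
  dotted half = 3 beats
  dotted half = 3 beats
  dotted half = 3 beats
Sum = 3 + 3 + 3 + 3
= 12 beats


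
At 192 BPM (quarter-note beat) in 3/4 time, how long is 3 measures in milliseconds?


Reasoning:
Quarter-note beat duration = 60000 / 192 ms
Beats per measure (3/4) = 3
One measure = 3 × 60000 / 192 = 180000 / 192 ms
3 measures = 3 × 180000 / 192 = 540000 / 192
= 2812.5 ms


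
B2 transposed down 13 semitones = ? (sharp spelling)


Step by step:
B2: chromatic position 11 in octave 2 → absolute = 2×12 + 11 = 35
Transpose down 13: 35 - 13 = 22
22 = 1×12 + 10 → A# in octave 1
Result = A#1


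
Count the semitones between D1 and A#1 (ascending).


Step by step:
Absolute semitone position = octave×12 + chromatic position
D1: 1×12 + 2 = 14
A#1: 1×12 + 10 = 22
Difference = 22 - 14 = 8
= 8 semitones


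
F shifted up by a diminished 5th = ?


Step by step:
diminished 5th: 5 letter names, 6 semitones
Letter: F + 4 → C
Pitch: F + 6 semitones, spelled as a C → Cb
= Cb


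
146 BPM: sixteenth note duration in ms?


Step by step:
One quarter-note beat = 60000 / BPM = 60000 / 146 ms
Sixteenth note = 1/4 × quarter note
Duration = 1/4 × 60000 / 146 = 15000 / 146
= 102.7 ms


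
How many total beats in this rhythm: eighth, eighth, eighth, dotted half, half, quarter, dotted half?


Solution.
Beat values:
  eighth = 0.5 beats
  eighth = 0.5 beats
  eighth = 0.5 beats
  dotted half = 3 beats
  half = 2 beats
  quarter = 1 beat
  dotted half = 3 beats
Sum = 0.5 + 0.5 + 0.5 + 3 + 2 + 1 + 3
= 10.5 beats


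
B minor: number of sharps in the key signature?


Sharp minor keys follow the circle of fifths: A(0), E(1), B(2), F#(3), C#(4), G#(5), D#(6), A#(7)
B minor has 2 sharps
Order of sharps: F# C# G# D# A# E# B# → first 2: F#, C#
= 2 sharps


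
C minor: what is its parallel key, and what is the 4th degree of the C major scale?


Parallel keys share the same tonic but differ in mode
C minor → parallel is C major
C major scale: C D E F G A B
= C major; 4th degree = F


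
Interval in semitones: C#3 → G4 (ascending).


Let's work it out.
Absolute semitone position = octave×12 + chromatic position
C#3: 3×12 + 1 = 37
G4: 4×12 + 7 = 55
Difference = 55 - 37 = 18
= 18 semitones


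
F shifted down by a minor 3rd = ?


Working:
minor 3rd: 3 letter names, 3 semitones
Letter: F - 2 → D
Pitch: F - 3 semitones, spelled as a D → D
= D


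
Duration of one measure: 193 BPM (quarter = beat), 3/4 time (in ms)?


Working:
Quarter-note beat duration = 60000 / 193 ms
Beats per measure (3/4) = 3
One measure = 3 × 60000 / 193 = 180000 / 193 ms
= 932.6 ms


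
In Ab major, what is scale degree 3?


Reasoning:
Major scale pattern: W-W-H-W-W-W-H (2-2-1-2-2-2-1 semitones)
Starting from Ab:
  Ab + 2 semitones → Bb
  Bb + 2 semitones → C
  C + 1 semitone → Db
  Db + 2 semitones → Eb
  Eb + 2 semitones → F
  F + 2 semitones → G
  G + 1 semitone → Ab
Scale: Ab Bb C Db Eb F G
Degree 3 = C


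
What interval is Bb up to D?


Solution.
Letter names: B → D spans 3 letter names → a 3rd
Semitones: Bb → D = 4 half-steps
A 3rd of 4 semitones is a major 3rd
= major 3rd


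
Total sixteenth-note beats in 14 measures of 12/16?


Working:
Time signature 12/16: the bottom number 16 means the sixteenth note gets one count
The top number 12 means 12 sixteenth-note beats per measure
Total = 12 × 14 measures
= 168 sixteenth-note beats


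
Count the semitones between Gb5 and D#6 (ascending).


Let's work it out.
Absolute semitone position = octave×12 + chromatic position
Gb5: 5×12 + 6 = 66
D#6: 6×12 + 3 = 75
Difference = 75 - 66 = 9
= 9 semitones


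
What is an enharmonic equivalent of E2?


Enharmonic notes sound the same pitch but are spelled with different letter names
E and D## name the same pitch class
= D##2


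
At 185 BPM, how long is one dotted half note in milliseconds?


Solution.
One quarter-note beat = 60000 / BPM = 60000 / 185 ms
Dotted half note = 3 × quarter note
Duration = 3 × 60000 / 185 = 180000 / 185
= 973.0 ms


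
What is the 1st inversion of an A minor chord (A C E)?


Step by step:
Root position: A C E
1st inversion: move root up an octave
Bass note: C
Notes (bottom to top) = C E A


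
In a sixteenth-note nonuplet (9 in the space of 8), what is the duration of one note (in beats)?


Working:
Nonuplet: 9 notes occupy the space of 8 sixteenth notes
Space = 8 × 1/4 = 2 beats
Each nonuplet note = 2 / 9 = 2/9 beats
= 2/9 beats


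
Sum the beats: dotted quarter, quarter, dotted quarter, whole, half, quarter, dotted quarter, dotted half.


Solution.
Beat values:
  dotted quarter = 1.5 beats
  quarter = 1 beat
  dotted quarter = 1.5 beats
  whole = 4 beats
  half = 2 beats
  quarter = 1 beat
  dotted quarter = 1.5 beats
  dotted half = 3 beats
Sum = 1.5 + 1 + 1.5 + 4 + 2 + 1 + 1.5 + 3
= 15.5 beats


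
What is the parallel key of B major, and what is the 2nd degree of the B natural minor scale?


Let's work it out.
Parallel keys share the same tonic but differ in mode
B major → parallel is B minor
B natural minor scale: B C# D E F# G A
= B minor; 2nd degree = C#


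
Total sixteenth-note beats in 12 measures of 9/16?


Step by step:
Time signature 9/16: the bottom number 16 means the sixteenth note gets one count
The top number 9 means 9 sixteenth-note beats per measure
Total = 9 × 12 measures
= 108 sixteenth-note beats


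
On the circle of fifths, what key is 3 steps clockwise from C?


Working:
Each clockwise step on the circle of fifths moves up a perfect 5th
From C: C → G → D → A
= A


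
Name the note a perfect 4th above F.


Working:
A 4th spans 4 letter names, so from F we land on B
A perfect 4th = 5 semitones above F
Spell B at that pitch: Bb
= Bb


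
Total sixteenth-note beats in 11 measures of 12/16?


Working:
Time signature 12/16: the bottom number 16 means the sixteenth note gets one count
The top number 12 means 12 sixteenth-note beats per measure
Total = 12 × 11 measures
= 132 sixteenth-note beats


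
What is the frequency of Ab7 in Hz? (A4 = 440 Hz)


Working:
f = 440 × 2^(n/12) where n = semitones from A4
Ab7: 35 semitones from A4
f = 440 × 2^(35/12)
f = 3322.44 Hz


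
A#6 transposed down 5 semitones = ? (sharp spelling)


Solution.
A#6: chromatic position 10 in octave 6 → absolute = 6×12 + 10 = 82
Transpose down 5: 82 - 5 = 77
77 = 6×12 + 5 → F in octave 6
Result = F6


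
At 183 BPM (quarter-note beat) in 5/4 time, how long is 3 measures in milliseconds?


Step by step:
Quarter-note beat duration = 60000 / 183 ms
Beats per measure (5/4) = 5
One measure = 5 × 60000 / 183 = 300000 / 183 ms
3 measures = 3 × 300000 / 183 = 900000 / 183
= 4918.0 ms


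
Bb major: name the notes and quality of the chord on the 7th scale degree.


Reasoning:
Bb major scale: Bb C D Eb F G A
Diatonic triad on degree 7 stacks scale notes 7, 2, 4: A C Eb
A→C = 3 semitones; A→Eb = 6 semitones → diminished triad
= A C Eb (diminished)


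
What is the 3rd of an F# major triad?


Major triad = root + major 3rd (4 semitones) + perfect 5th (7 semitones)
A triad on F# stacks thirds, so the chord tones use letter names F-A-C
Root: F#
Major 3rd above F#: A#
Perfect 5th above F#: C#
The 3rd = A#


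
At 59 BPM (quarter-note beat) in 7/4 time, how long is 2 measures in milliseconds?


Working:
Quarter-note beat duration = 60000 / 59 ms
Beats per measure (7/4) = 7
One measure = 7 × 60000 / 59 = 420000 / 59 ms
2 measures = 2 × 420000 / 59 = 840000 / 59
= 14237.3 ms


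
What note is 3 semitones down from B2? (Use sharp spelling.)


Solution.
B2: chromatic position 11 in octave 2 → absolute = 2×12 + 11 = 35
Transpose down 3: 35 - 3 = 32
32 = 2×12 + 8 → G# in octave 2
Result = G#2


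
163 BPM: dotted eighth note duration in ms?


Let's work it out.
One quarter-note beat = 60000 / BPM = 60000 / 163 ms
Dotted eighth note = 3/4 × quarter note
Duration = 3/4 × 60000 / 163 = 45000 / 163
= 276.1 ms


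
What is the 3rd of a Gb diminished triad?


Diminished triad = root + minor 3rd (3 semitones) + diminished 5th (6 semitones)
A triad on Gb stacks thirds, so the chord tones use letter names G-B-D
Root: Gb
Minor 3rd above Gb: Bbb
Diminished 5th above Gb: Dbb
The 3rd = Bbb


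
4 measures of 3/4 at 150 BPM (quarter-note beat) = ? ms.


Quarter-note beat duration = 60000 / 150 ms
Beats per measure (3/4) = 3
One measure = 3 × 60000 / 150 = 180000 / 150 ms
4 measures = 4 × 180000 / 150 = 720000 / 150
= 4800.0 ms


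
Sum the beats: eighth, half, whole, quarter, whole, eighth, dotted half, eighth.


Step by step:
Beat values:
  eighth = 0.5 beats
  half = 2 beats
  whole = 4 beats
  quarter = 1 beat
  whole = 4 beats
  eighth = 0.5 beats
  dotted half = 3 beats
  eighth = 0.5 beats
Sum = 0.5 + 2 + 4 + 1 + 4 + 0.5 + 3 + 0.5
= 15.5 beats


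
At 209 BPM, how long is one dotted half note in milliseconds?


Solution.
One quarter-note beat = 60000 / BPM = 60000 / 209 ms
Dotted half note = 3 × quarter note
Duration = 3 × 60000 / 209 = 180000 / 209
= 861.2 ms


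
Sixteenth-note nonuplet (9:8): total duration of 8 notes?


Nonuplet: 9 notes occupy the space of 8 sixteenth notes
Space = 8 × 1/4 = 2 beats
Each nonuplet note = 2 / 9 = 2/9 beats
8 notes = 8 × 2/9 = 16/9
= 16/9 beats


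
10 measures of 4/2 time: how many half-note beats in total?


Time signature 4/2: the bottom number 2 means the half note gets one count
The top number 4 means 4 half-note beats per measure
Total = 4 × 10 measures
= 40 half-note beats


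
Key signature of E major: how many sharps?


Sharp major keys follow the circle of fifths: C(0), G(1), D(2), A(3), E(4), B(5), F#(6), C#(7)
E major has 4 sharps
Order of sharps: F# C# G# D# A# E# B# → first 4: F#, C#, G#, D#
= 4 sharps


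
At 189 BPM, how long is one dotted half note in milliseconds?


Reasoning:
One quarter-note beat = 60000 / BPM = 60000 / 189 ms
Dotted half note = 3 × quarter note
Duration = 3 × 60000 / 189 = 180000 / 189
= 952.4 ms


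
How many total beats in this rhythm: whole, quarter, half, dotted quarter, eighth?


Solution.
Beat values:
  whole = 4 beats
  quarter = 1 beat
  half = 2 beats
  dotted quarter = 1.5 beats
  eighth = 0.5 beats
Sum = 4 + 1 + 2 + 1.5 + 0.5
= 9 beats


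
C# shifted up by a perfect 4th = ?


Solution.
perfect 4th: 4 letter names, 5 semitones
Letter: C + 3 → F
Pitch: C# + 5 semitones, spelled as an F → F#
= F#


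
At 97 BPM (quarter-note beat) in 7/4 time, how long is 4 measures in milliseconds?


Step by step:
Quarter-note beat duration = 60000 / 97 ms
Beats per measure (7/4) = 7
One measure = 7 × 60000 / 97 = 420000 / 97 ms
4 measures = 4 × 420000 / 97 = 1680000 / 97
= 17319.6 ms


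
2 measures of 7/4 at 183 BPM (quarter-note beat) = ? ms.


Let's work it out.
Quarter-note beat duration = 60000 / 183 ms
Beats per measure (7/4) = 7
One measure = 7 × 60000 / 183 = 420000 / 183 ms
2 measures = 2 × 420000 / 183 = 840000 / 183
= 4590.2 ms


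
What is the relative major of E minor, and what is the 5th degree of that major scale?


Reasoning:
The relative major shares the key signature and is a minor 3rd above the minor tonic
A minor 3rd above E is G
→ relative major of E minor is G major
G major scale: G A B C D E F#
= G major; 5th degree = D


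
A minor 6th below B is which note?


Step by step:
A 6th spans 6 letter names, so from B we land on D
A minor 6th = 8 semitones below B
Spell D at that pitch: D#
= D#


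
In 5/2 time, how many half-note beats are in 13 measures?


Step by step:
Time signature 5/2: the bottom number 2 means the half note gets one count
The top number 5 means 5 half-note beats per measure
Total = 5 × 13 measures
= 65 half-note beats


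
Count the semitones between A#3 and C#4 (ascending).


Let's work it out.
Absolute semitone position = octave×12 + chromatic position
A#3: 3×12 + 10 = 46
C#4: 4×12 + 1 = 49
Difference = 49 - 46 = 3
= 3 semitones


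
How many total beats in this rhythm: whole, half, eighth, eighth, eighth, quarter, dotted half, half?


Working:
Beat values:
  whole = 4 beats
  half = 2 beats
  eighth = 0.5 beats
  eighth = 0.5 beats
  eighth = 0.5 beats
  quarter = 1 beat
  dotted half = 3 beats
  half = 2 beats
Sum = 4 + 2 + 0.5 + 0.5 + 0.5 + 1 + 3 + 2
= 13.5 beats


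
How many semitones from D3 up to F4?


Step by step:
Absolute semitone position = octave×12 + chromatic position
D3: 3×12 + 2 = 38
F4: 4×12 + 5 = 53
Difference = 53 - 38 = 15
= 15 semitones


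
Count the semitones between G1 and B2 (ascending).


Working:
Absolute semitone position = octave×12 + chromatic position
G1: 1×12 + 7 = 19
B2: 2×12 + 11 = 35
Difference = 35 - 19 = 16
= 16 semitones


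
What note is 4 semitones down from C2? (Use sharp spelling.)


Let's work it out.
C2: chromatic position 0 in octave 2 → absolute = 2×12 + 0 = 24
Transpose down 4: 24 - 4 = 20
20 = 1×12 + 8 → G# in octave 1
Result = G#1


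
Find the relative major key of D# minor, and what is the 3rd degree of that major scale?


Let's work it out.
The relative major shares the key signature and is a minor 3rd above the minor tonic
A minor 3rd above D# is F#
→ relative major of D# minor is F# major
F# major scale: F# G# A# B C# D# E#
= F# major; 3rd degree = A#


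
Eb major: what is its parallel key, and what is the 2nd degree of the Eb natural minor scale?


Parallel keys share the same tonic but differ in mode
Eb major → parallel is Eb minor
Eb natural minor scale: Eb F Gb Ab Bb Cb Db
= Eb minor; 2nd degree = F


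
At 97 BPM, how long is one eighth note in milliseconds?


Working:
One quarter-note beat = 60000 / BPM = 60000 / 97 ms
Eighth note = 1/2 × quarter note
Duration = 1/2 × 60000 / 97 = 30000 / 97
= 309.3 ms


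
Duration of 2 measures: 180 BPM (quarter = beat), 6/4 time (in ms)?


Let's work it out.
Quarter-note beat duration = 60000 / 180 ms
Beats per measure (6/4) = 6
One measure = 6 × 60000 / 180 = 360000 / 180 ms
2 measures = 2 × 360000 / 180 = 720000 / 180
= 4000.0 ms


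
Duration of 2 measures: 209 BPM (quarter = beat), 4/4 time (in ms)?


Solution.
Quarter-note beat duration = 60000 / 209 ms
Beats per measure (4/4) = 4
One measure = 4 × 60000 / 209 = 240000 / 209 ms
2 measures = 2 × 240000 / 209 = 480000 / 209
= 2296.7 ms


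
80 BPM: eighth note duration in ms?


One quarter-note beat = 60000 / BPM = 60000 / 80 ms
Eighth note = 1/2 × quarter note
Duration = 1/2 × 60000 / 80 = 30000 / 80
= 375.0 ms


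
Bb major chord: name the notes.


Working:
Major triad = root + major 3rd (4 semitones) + perfect 5th (7 semitones)
A triad on Bb stacks thirds, so the chord tones use letter names B-D-F
Root: Bb
Major 3rd above Bb: D
Perfect 5th above Bb: F
Chord = Bb D F


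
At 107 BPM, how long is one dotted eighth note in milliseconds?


Working:
One quarter-note beat = 60000 / BPM = 60000 / 107 ms
Dotted eighth note = 3/4 × quarter note
Duration = 3/4 × 60000 / 107 = 45000 / 107
= 420.6 ms


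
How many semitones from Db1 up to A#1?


Absolute semitone position = octave×12 + chromatic position
Db1: 1×12 + 1 = 13
A#1: 1×12 + 10 = 22
Difference = 22 - 13 = 9
= 9 semitones


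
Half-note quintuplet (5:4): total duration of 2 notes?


Working:
Quintuplet: 5 notes occupy the space of 4 half notes
Space = 4 × 2 = 8 beats
Each quintuplet note = 8 / 5 = 8/5 beats
2 notes = 2 × 8/5 = 16/5
= 16/5 beats


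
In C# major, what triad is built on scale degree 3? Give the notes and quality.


C# major scale: C# D# E# F# G# A# B#
Diatonic triad on degree 3 stacks scale notes 3, 5, 7: E# G# B#
E#→G# = 3 semitones; E#→B# = 7 semitones → minor triad
= E# G# B# (minor)


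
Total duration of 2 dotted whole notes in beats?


Let's work it out.
Base whole note = 4 beats
Dot 1 adds half the previous value: +2
One dotted whole = 4 + 2 = 6
2 of them = 2 × 6 = 12
= 12 beats


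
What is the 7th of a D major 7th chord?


Let's work it out.
Major 7th chord = root + major 3rd + perfect 5th + major 7th
Seventh chords stack in thirds, so the letter names are D-F-A-C
Root: D
Major 3rd above D: F#
Perfect 5th above D: A
Major 7th above D: C#
The 7th = C#


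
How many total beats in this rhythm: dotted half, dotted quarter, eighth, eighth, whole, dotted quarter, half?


Let's work it out.
Beat values:
  dotted half = 3 beats
  dotted quarter = 1.5 beats
  eighth = 0.5 beats
  eighth = 0.5 beats
  whole = 4 beats
  dotted quarter = 1.5 beats
  half = 2 beats
Sum = 3 + 1.5 + 0.5 + 0.5 + 4 + 1.5 + 2
= 13 beats


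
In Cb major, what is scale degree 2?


Step by step:
Major scale pattern: W-W-H-W-W-W-H (2-2-1-2-2-2-1 semitones)
Starting from Cb:
  Cb + 2 semitones → Db
  Db + 2 semitones → Eb
  Eb + 1 semitone → Fb
  Fb + 2 semitones → Gb
  Gb + 2 semitones → Ab
  Ab + 2 semitones → Bb
  Bb + 1 semitone → Cb
Scale: Cb Db Eb Fb Gb Ab Bb
Degree 2 = Db


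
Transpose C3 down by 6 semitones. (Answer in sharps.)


Reasoning:
C3: chromatic position 0 in octave 3 → absolute = 3×12 + 0 = 36
Transpose down 6: 36 - 6 = 30
30 = 2×12 + 6 → F# in octave 2
Result = F#2


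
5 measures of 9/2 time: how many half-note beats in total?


Let's work it out.
Time signature 9/2: the bottom number 2 means the half note gets one count
The top number 9 means 9 half-note beats per measure
Total = 9 × 5 measures
= 45 half-note beats


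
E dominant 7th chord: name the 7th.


Working:
Dominant 7th chord = root + major 3rd + perfect 5th + minor 7th
Seventh chords stack in thirds, so the letter names are E-G-B-D
Root: E
Major 3rd above E: G#
Perfect 5th above E: B
Minor 7th above E: D
The 7th = D


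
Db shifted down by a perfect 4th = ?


Working:
perfect 4th: 4 letter names, 5 semitones
Letter: D - 3 → A
Pitch: Db - 5 semitones, spelled as an A → Ab
= Ab


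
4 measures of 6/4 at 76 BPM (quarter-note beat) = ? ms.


Step by step:
Quarter-note beat duration = 60000 / 76 ms
Beats per measure (6/4) = 6
One measure = 6 × 60000 / 76 = 360000 / 76 ms
4 measures = 4 × 360000 / 76 = 1440000 / 76
= 18947.4 ms


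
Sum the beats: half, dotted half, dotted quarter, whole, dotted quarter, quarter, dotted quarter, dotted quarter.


Beat values:
  half = 2 beats
  dotted half = 3 beats
  dotted quarter = 1.5 beats
  whole = 4 beats
  dotted quarter = 1.5 beats
  quarter = 1 beat
  dotted quarter = 1.5 beats
  dotted quarter = 1.5 beats
Sum = 2 + 3 + 1.5 + 4 + 1.5 + 1 + 1.5 + 1.5
= 16 beats


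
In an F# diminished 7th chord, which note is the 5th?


Step by step:
Diminished 7th chord = root + minor 3rd + diminished 5th + diminished 7th
Seventh chords stack in thirds, so the letter names are F-A-C-E
Root: F#
Minor 3rd above F#: A
Diminished 5th above F#: C
Diminished 7th above F#: Eb
The 5th = C


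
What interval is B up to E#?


Let's work it out.
Letter names: B → E spans 4 letter names → a 4th
Semitones: B → E# = 6 half-steps
A 4th of 6 semitones is an augmented 4th
= augmented 4th


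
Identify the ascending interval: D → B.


Letter names: D → B spans 6 letter names → a 6th
Semitones: D → B = 9 half-steps
A 6th of 9 semitones is a major 6th
= major 6th


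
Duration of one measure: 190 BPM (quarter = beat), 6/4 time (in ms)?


Solution.
Quarter-note beat duration = 60000 / 190 ms
Beats per measure (6/4) = 6
One measure = 6 × 60000 / 190 = 360000 / 190 ms
= 1894.7 ms


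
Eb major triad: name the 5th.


Working:
Major triad = root + major 3rd (4 semitones) + perfect 5th (7 semitones)
A triad on Eb stacks thirds, so the chord tones use letter names E-G-B
Root: Eb
Major 3rd above Eb: G
Perfect 5th above Eb: Bb
The 5th = Bb


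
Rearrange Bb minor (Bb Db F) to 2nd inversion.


Solution.
Root position: Bb Db F
2nd inversion: move root and 3rd up an octave
Bass note: F
Notes (bottom to top) = F Bb Db


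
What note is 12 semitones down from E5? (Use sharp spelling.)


E5: chromatic position 4 in octave 5 → absolute = 5×12 + 4 = 64
Transpose down 12: 64 - 12 = 52
52 = 4×12 + 4 → E in octave 4
Result = E4


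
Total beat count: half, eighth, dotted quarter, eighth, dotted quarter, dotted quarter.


Beat values:
  half = 2 beats
  eighth = 0.5 beats
  dotted quarter = 1.5 beats
  eighth = 0.5 beats
  dotted quarter = 1.5 beats
  dotted quarter = 1.5 beats
Sum = 2 + 0.5 + 1.5 + 0.5 + 1.5 + 1.5
= 7.5 beats


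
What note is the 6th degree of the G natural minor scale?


Working:
Natural minor scale pattern: W-H-W-W-H-W-W (2-1-2-2-1-2-2 semitones)
Starting from G:
  G + 2 semitones → A
  A + 1 semitone → Bb
  Bb + 2 semitones → C
  C + 2 semitones → D
  D + 1 semitone → Eb
  Eb + 2 semitones → F
  F + 2 semitones → G
Scale: G A Bb C D Eb F
Degree 6 = Eb


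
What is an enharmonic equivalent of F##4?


Solution.
Enharmonic notes sound the same pitch but are spelled with different letter names
F## and G name the same pitch class
= G4


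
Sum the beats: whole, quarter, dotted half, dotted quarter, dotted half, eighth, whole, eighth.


Solution.
Beat values:
  whole = 4 beats
  quarter = 1 beat
  dotted half = 3 beats
  dotted quarter = 1.5 beats
  dotted half = 3 beats
  eighth = 0.5 beats
  whole = 4 beats
  eighth = 0.5 beats
Sum = 4 + 1 + 3 + 1.5 + 3 + 0.5 + 4 + 0.5
= 17.5 beats


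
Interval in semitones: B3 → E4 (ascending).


Reasoning:
Absolute semitone position = octave×12 + chromatic position
B3: 3×12 + 11 = 47
E4: 4×12 + 4 = 52
Difference = 52 - 47 = 5
= 5 semitones


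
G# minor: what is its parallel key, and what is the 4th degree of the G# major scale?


Let's work it out.
Parallel keys share the same tonic but differ in mode
G# minor → parallel is G# major
G# major scale: G# A# B# C# D# E# F##
= G# major; 4th degree = C#


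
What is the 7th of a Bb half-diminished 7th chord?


Step by step:
Half-diminished 7th chord = root + minor 3rd + diminished 5th + minor 7th
Seventh chords stack in thirds, so the letter names are B-D-F-A
Root: Bb
Minor 3rd above Bb: Db
Diminished 5th above Bb: Fb
Minor 7th above Bb: Ab
The 7th = Ab


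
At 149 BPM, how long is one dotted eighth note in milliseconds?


Step by step:
One quarter-note beat = 60000 / BPM = 60000 / 149 ms
Dotted eighth note = 3/4 × quarter note
Duration = 3/4 × 60000 / 149 = 45000 / 149
= 302.0 ms


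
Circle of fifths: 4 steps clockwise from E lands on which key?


Working:
Each clockwise step on the circle of fifths moves up a perfect 5th
From E: E → B → F#/Gb → Db → Ab
= Ab


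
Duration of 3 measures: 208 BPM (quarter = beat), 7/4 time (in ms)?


Reasoning:
Quarter-note beat duration = 60000 / 208 ms
Beats per measure (7/4) = 7
One measure = 7 × 60000 / 208 = 420000 / 208 ms
3 measures = 3 × 420000 / 208 = 1260000 / 208
= 6057.7 ms


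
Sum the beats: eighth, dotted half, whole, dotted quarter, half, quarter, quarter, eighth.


Beat values:
  eighth = 0.5 beats
  dotted half = 3 beats
  whole = 4 beats
  dotted quarter = 1.5 beats
  half = 2 beats
  quarter = 1 beat
  quarter = 1 beat
  eighth = 0.5 beats
Sum = 0.5 + 3 + 4 + 1.5 + 2 + 1 + 1 + 0.5
= 13.5 beats


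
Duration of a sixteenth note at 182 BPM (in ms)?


Solution.
One quarter-note beat = 60000 / BPM = 60000 / 182 ms
Sixteenth note = 1/4 × quarter note
Duration = 1/4 × 60000 / 182 = 15000 / 182
= 82.4 ms


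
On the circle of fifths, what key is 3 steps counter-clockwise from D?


Each counter-clockwise step moves down a perfect 5th (= up a perfect 4th)
From D: D → G → C → F
= F


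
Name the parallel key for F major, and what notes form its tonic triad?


Working:
Parallel keys share the same tonic but differ in mode
F major → parallel is F minor
Tonic triad of F minor = F Ab C
= F minor; triad = F Ab C


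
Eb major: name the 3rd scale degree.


Major scale pattern: W-W-H-W-W-W-H (2-2-1-2-2-2-1 semitones)
Starting from Eb:
  Eb + 2 semitones → F
  F + 2 semitones → G
  G + 1 semitone → Ab
  Ab + 2 semitones → Bb
  Bb + 2 semitones → C
  C + 2 semitones → D
  D + 1 semitone → Eb
Scale: Eb F G Ab Bb C D
Degree 3 = G


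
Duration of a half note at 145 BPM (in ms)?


One quarter-note beat = 60000 / BPM = 60000 / 145 ms
Half note = 2 × quarter note
Duration = 2 × 60000 / 145 = 120000 / 145
= 827.6 ms


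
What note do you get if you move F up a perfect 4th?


Let's work it out.
perfect 4th: 4 letter names, 5 semitones
Letter: F + 3 → B
Pitch: F + 5 semitones, spelled as a B → Bb
= Bb


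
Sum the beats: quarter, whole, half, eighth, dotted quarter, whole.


Beat values:
  quarter = 1 beat
  whole = 4 beats
  half = 2 beats
  eighth = 0.5 beats
  dotted quarter = 1.5 beats
  whole = 4 beats
Sum = 1 + 4 + 2 + 0.5 + 1.5 + 4
= 13 beats


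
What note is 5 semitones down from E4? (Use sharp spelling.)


Reasoning:
E4: chromatic position 4 in octave 4 → absolute = 4×12 + 4 = 52
Transpose down 5: 52 - 5 = 47
47 = 3×12 + 11 → B in octave 3
Result = B3


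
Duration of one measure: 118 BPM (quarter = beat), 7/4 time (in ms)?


Quarter-note beat duration = 60000 / 118 ms
Beats per measure (7/4) = 7
One measure = 7 × 60000 / 118 = 420000 / 118 ms
= 3559.3 ms


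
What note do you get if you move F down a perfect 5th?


Solution.
perfect 5th: 5 letter names, 7 semitones
Letter: F - 4 → B
Pitch: F - 7 semitones, spelled as a B → Bb
= Bb


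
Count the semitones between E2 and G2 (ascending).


Absolute semitone position = octave×12 + chromatic position
E2: 2×12 + 4 = 28
G2: 2×12 + 7 = 31
Difference = 31 - 28 = 3
= 3 semitones


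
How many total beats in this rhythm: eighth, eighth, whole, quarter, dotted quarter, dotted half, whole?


Beat values:
  eighth = 0.5 beats
  eighth = 0.5 beats
  whole = 4 beats
  quarter = 1 beat
  dotted quarter = 1.5 beats
  dotted half = 3 beats
  whole = 4 beats
Sum = 0.5 + 0.5 + 4 + 1 + 1.5 + 3 + 4
= 14.5 beats


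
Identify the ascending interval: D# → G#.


Let's work it out.
Letter names: D → G spans 4 letter names → a 4th
Semitones: D# → G# = 5 half-steps
A 4th of 5 semitones is a perfect 4th
= perfect 4th


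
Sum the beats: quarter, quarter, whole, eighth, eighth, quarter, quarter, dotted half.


Working:
Beat values:
  quarter = 1 beat
  quarter = 1 beat
  whole = 4 beats
  eighth = 0.5 beats
  eighth = 0.5 beats
  quarter = 1 beat
  quarter = 1 beat
  dotted half = 3 beats
Sum = 1 + 1 + 4 + 0.5 + 0.5 + 1 + 1 + 3
= 12 beats


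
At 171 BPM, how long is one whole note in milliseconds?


Solution.
One quarter-note beat = 60000 / BPM = 60000 / 171 ms
Whole note = 4 × quarter note
Duration = 4 × 60000 / 171 = 240000 / 171
= 1403.5 ms


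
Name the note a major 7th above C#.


Step by step:
A 7th spans 7 letter names, so from C we land on B
A major 7th = 11 semitones above C#
Spell B at that pitch: B#
= B#


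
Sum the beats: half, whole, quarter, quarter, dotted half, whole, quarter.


Let's work it out.
Beat values:
  half = 2 beats
  whole = 4 beats
  quarter = 1 beat
  quarter = 1 beat
  dotted half = 3 beats
  whole = 4 beats
  quarter = 1 beat
Sum = 2 + 4 + 1 + 1 + 3 + 4 + 1
= 16 beats


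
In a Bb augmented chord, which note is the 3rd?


Augmented triad = root + major 3rd (4 semitones) + augmented 5th (8 semitones)
A triad on Bb stacks thirds, so the chord tones use letter names B-D-F
Root: Bb
Major 3rd above Bb: D
Augmented 5th above Bb: F#
The 3rd = D


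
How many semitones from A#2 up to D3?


Reasoning:
Absolute semitone position = octave×12 + chromatic position
A#2: 2×12 + 10 = 34
D3: 3×12 + 2 = 38
Difference = 38 - 34 = 4
= 4 semitones


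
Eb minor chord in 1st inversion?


Solution.
Root position: Eb Gb Bb
1st inversion: move root up an octave
Bass note: Gb
Notes (bottom to top) = Gb Bb Eb


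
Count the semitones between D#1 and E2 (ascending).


Reasoning:
Absolute semitone position = octave×12 + chromatic position
D#1: 1×12 + 3 = 15
E2: 2×12 + 4 = 28
Difference = 28 - 15 = 13
= 13 semitones


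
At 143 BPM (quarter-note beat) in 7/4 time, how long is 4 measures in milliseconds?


Quarter-note beat duration = 60000 / 143 ms
Beats per measure (7/4) = 7
One measure = 7 × 60000 / 143 = 420000 / 143 ms
4 measures = 4 × 420000 / 143 = 1680000 / 143
= 11748.3 ms


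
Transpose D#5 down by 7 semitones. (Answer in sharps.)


D#5: chromatic position 3 in octave 5 → absolute = 5×12 + 3 = 63
Transpose down 7: 63 - 7 = 56
56 = 4×12 + 8 → G# in octave 4
Result = G#4


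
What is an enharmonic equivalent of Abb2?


Step by step:
Enharmonic notes sound the same pitch but are spelled with different letter names
Abb and G name the same pitch class
= G2


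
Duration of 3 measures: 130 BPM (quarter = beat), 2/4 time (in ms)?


Quarter-note beat duration = 60000 / 130 ms
Beats per measure (2/4) = 2
One measure = 2 × 60000 / 130 = 120000 / 130 ms
3 measures = 3 × 120000 / 130 = 360000 / 130
= 2769.2 ms


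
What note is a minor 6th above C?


A 6th spans 6 letter names, so from C we land on A
A minor 6th = 8 semitones above C
Spell A at that pitch: Ab
= Ab


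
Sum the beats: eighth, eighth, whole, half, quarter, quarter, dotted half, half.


Working:
Beat values:
  eighth = 0.5 beats
  eighth = 0.5 beats
  whole = 4 beats
  half = 2 beats
  quarter = 1 beat
  quarter = 1 beat
  dotted half = 3 beats
  half = 2 beats
Sum = 0.5 + 0.5 + 4 + 2 + 1 + 1 + 3 + 2
= 14 beats


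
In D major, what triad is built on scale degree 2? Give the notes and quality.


D major scale: D E F# G A B C#
Diatonic triad on degree 2 stacks scale notes 2, 4, 6: E G B
E→G = 3 semitones; E→B = 7 semitones → minor triad
= E G B (minor)


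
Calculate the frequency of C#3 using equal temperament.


Reasoning:
f = 440 × 2^(n/12) where n = semitones from A4
C#3: -20 semitones from A4
f = 440 × 2^(-20/12)
f = 138.59 Hz


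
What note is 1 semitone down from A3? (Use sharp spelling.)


Step by step:
A3: chromatic position 9 in octave 3 → absolute = 3×12 + 9 = 45
Transpose down 1: 45 - 1 = 44
44 = 3×12 + 8 → G# in octave 3
Result = G#3


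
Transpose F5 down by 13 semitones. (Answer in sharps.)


Step by step:
F5: chromatic position 5 in octave 5 → absolute = 5×12 + 5 = 65
Transpose down 13: 65 - 13 = 52
52 = 4×12 + 4 → E in octave 4
Result = E4


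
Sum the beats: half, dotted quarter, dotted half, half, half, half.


Working:
Beat values:
  half = 2 beats
  dotted quarter = 1.5 beats
  dotted half = 3 beats
  half = 2 beats
  half = 2 beats
  half = 2 beats
Sum = 2 + 1.5 + 3 + 2 + 2 + 2
= 12.5 beats


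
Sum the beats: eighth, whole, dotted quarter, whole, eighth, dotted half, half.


Working:
Beat values:
  eighth = 0.5 beats
  whole = 4 beats
  dotted quarter = 1.5 beats
  whole = 4 beats
  eighth = 0.5 beats
  dotted half = 3 beats
  half = 2 beats
Sum = 0.5 + 4 + 1.5 + 4 + 0.5 + 3 + 2
= 15.5 beats


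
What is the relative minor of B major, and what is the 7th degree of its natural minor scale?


Step by step:
The relative minor shares the major's key signature and starts on its 6th degree
6th degree = a major 6th above the tonic; a major 6th above B is G#
→ relative minor of B major is G# minor
G# natural minor scale: G# A# B C# D# E F#
= G# minor; 7th degree = F#


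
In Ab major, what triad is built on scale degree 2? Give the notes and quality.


Reasoning:
Ab major scale: Ab Bb C Db Eb F G
Diatonic triad on degree 2 stacks scale notes 2, 4, 6: Bb Db F
Bb→Db = 3 semitones; Bb→F = 7 semitones → minor triad
= Bb Db F (minor)


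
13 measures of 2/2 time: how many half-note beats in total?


Working:
Time signature 2/2: the bottom number 2 means the half note gets one count
The top number 2 means 2 half-note beats per measure
Total = 2 × 13 measures
= 26 half-note beats


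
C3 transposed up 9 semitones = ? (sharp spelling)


Reasoning:
C3: chromatic position 0 in octave 3 → absolute = 3×12 + 0 = 36
Transpose up 9: 36 + 9 = 45
45 = 3×12 + 9 → A in octave 3
Result = A3


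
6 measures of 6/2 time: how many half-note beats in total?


Time signature 6/2: the bottom number 2 means the half note gets one count
The top number 6 means 6 half-note beats per measure
Total = 6 × 6 measures
= 36 half-note beats


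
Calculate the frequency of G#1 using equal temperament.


Step by step:
f = 440 × 2^(n/12) where n = semitones from A4
G#1: -37 semitones from A4
f = 440 × 2^(-37/12)
f = 51.91 Hz


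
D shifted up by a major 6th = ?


Solution.
major 6th: 6 letter names, 9 semitones
Letter: D + 5 → B
Pitch: D + 9 semitones, spelled as a B → B
= B


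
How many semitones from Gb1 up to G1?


Absolute semitone position = octave×12 + chromatic position
Gb1: 1×12 + 6 = 18
G1: 1×12 + 7 = 19
Difference = 19 - 18 = 1
= 1 semitone


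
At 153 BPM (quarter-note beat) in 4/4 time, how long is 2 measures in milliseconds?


Working:
Quarter-note beat duration = 60000 / 153 ms
Beats per measure (4/4) = 4
One measure = 4 × 60000 / 153 = 240000 / 153 ms
2 measures = 2 × 240000 / 153 = 480000 / 153
= 3137.3 ms


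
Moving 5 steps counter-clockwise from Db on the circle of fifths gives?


Each counter-clockwise step moves down a perfect 5th (= up a perfect 4th)
From Db: Db → F#/Gb → B → E → A → D
= D


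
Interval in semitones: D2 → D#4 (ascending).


Step by step:
Absolute semitone position = octave×12 + chromatic position
D2: 2×12 + 2 = 26
D#4: 4×12 + 3 = 51
Difference = 51 - 26 = 25
= 25 semitones


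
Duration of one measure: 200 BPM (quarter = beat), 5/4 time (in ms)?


Quarter-note beat duration = 60000 / 200 ms
Beats per measure (5/4) = 5
One measure = 5 × 60000 / 200 = 300000 / 200 ms
= 1500.0 ms


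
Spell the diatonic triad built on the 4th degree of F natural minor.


F natural minor scale: F G Ab Bb C Db Eb
Diatonic triad on degree 4 stacks scale notes 4, 6, 1: Bb Db F
Bb→Db = 3 semitones; Bb→F = 7 semitones → minor triad
= Bb Db F (minor)


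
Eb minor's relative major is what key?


Step by step:
The relative major shares the key signature and is a minor 3rd above the minor tonic
A minor 3rd above Eb is Gb
→ relative major of Eb minor is Gb major
= Gb major


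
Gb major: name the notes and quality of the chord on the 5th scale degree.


Solution.
Gb major scale: Gb Ab Bb Cb Db Eb F
Diatonic triad on degree 5 stacks scale notes 5, 7, 2: Db F Ab
Db→F = 4 semitones; Db→Ab = 7 semitones → major triad
= Db F Ab (major)


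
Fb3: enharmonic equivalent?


Reasoning:
Enharmonic notes sound the same pitch but are spelled with different letter names
Fb and E name the same pitch class
= E3


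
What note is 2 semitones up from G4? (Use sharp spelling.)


Working:
G4: chromatic position 7 in octave 4 → absolute = 4×12 + 7 = 55
Transpose up 2: 55 + 2 = 57
57 = 4×12 + 9 → A in octave 4
Result = A4


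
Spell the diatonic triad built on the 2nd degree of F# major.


Step by step:
F# major scale: F# G# A# B C# D# E#
Diatonic triad on degree 2 stacks scale notes 2, 4, 6: G# B D#
G#→B = 3 semitones; G#→D# = 7 semitones → minor triad
= G# B D# (minor)
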